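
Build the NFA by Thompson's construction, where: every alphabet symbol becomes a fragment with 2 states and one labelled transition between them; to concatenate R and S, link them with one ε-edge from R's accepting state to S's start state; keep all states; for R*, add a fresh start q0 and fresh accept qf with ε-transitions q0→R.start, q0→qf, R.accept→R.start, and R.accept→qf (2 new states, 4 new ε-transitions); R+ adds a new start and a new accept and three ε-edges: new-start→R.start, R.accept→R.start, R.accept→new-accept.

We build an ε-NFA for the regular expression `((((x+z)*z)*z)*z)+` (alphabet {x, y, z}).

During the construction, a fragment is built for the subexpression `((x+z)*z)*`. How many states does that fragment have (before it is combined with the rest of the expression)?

12

Fragment for `((x+z)*z)*`:
Each of the 3 symbol leaves contributes a 2-state fragment.
  x+ : 4 states
  x+z : 6 states
  (x+z)* : 8 states
  (x+z)*z : 10 states
  ((x+z)*z)* : 12 states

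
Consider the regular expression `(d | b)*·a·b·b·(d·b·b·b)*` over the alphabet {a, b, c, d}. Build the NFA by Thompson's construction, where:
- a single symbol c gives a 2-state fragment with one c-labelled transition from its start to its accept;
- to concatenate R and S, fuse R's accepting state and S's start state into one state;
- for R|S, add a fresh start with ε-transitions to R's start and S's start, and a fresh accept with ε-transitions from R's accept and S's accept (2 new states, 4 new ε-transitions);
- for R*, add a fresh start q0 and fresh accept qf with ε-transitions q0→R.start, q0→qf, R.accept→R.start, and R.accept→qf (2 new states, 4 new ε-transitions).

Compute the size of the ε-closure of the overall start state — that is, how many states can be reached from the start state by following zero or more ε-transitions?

Compute the ε-closure size of each fragment's start state recursively; a symbol fragment's start has no outgoing ε-edge, so its closure is just itself (size 1).
  d | b → new start ε-reaches every alternative's start; none of them accept ε, so the new accept is not reached: |ε-closure| = 1 + 1 + 1 = 3
  (d | b)* → new start has ε-edges to the inner start and to the new accept, so |ε-closure| = 2 + 3 = 5
  d·b·b·b → |ε-closure| equals the left operand's closure size = 1 (its accept is not ε-reachable, so the closure stops there)
  (d·b·b·b)* → new start has ε-edges to the inner start and to the new accept, so |ε-closure| = 2 + 1 = 3
  (d | b)*·a·b·b·(d·b·b·b)* → the left operand accepts ε, so the closure extends into the next operand (the shared merged state is already counted); |ε-closure| = 5 + (1−1) = 5

5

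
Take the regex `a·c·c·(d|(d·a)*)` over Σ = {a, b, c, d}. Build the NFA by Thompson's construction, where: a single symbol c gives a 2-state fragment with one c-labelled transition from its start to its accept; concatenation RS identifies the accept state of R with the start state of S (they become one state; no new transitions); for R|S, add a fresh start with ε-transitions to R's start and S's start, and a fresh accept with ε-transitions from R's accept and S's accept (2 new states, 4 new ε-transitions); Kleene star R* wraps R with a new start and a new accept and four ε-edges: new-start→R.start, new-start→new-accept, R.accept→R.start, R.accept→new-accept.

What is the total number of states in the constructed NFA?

12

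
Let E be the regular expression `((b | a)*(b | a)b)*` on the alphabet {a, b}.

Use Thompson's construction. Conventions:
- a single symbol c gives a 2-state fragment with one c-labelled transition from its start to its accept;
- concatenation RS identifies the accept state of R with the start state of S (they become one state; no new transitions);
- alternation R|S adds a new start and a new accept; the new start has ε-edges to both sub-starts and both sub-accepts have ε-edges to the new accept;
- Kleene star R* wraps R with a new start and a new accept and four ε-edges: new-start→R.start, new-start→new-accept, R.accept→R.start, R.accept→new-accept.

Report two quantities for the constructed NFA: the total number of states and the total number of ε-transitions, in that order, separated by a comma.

16, 16

By structural recursion:
Each of the 5 symbol leaves contributes 2 states and 0 ε-transitions.
  b | a → 6 states, 4 ε-transitions
  (b | a)* → 8 states, 8 ε-transitions
  b | a → 6 states, 4 ε-transitions
  (b | a)*(b | a)b → 14 states, 12 ε-transitions
  ((b | a)*(b | a)b)* → 16 states, 16 ε-transitions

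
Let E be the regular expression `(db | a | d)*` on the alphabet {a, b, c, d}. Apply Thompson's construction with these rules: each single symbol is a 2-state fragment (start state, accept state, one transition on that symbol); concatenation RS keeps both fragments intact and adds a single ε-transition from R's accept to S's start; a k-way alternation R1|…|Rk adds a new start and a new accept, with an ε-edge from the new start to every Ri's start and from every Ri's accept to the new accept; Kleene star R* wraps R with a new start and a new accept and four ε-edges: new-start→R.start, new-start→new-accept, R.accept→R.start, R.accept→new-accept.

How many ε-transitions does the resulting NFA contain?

Per subexpression:
Each of the 4 symbol leaves contributes 0 ε-transitions.
  db — 1 ε-transition
  db | a | d — 7 ε-transitions
  (db | a | d)* — 11 ε-transitions

11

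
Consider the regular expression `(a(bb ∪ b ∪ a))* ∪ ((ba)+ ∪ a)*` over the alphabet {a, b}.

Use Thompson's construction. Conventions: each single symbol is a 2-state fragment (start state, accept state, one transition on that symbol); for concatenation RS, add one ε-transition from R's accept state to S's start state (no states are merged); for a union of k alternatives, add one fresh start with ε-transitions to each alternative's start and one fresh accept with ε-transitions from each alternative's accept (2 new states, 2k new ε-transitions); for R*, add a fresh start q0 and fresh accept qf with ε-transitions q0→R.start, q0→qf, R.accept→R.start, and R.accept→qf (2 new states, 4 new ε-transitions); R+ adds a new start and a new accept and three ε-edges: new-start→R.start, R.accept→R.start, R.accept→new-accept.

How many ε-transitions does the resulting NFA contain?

28

Bottom-up over the parse tree:
Each of the 8 symbol leaves contributes 0 ε-transitions.
  bb — 1 ε-transition
  bb ∪ b ∪ a — 7 ε-transitions
  a(bb ∪ b ∪ a) — 8 ε-transitions
  (a(bb ∪ b ∪ a))* — 12 ε-transitions
  ba — 1 ε-transition
  (ba)+ — 4 ε-transitions
  (ba)+ ∪ a — 8 ε-transitions
  ((ba)+ ∪ a)* — 12 ε-transitions
  (a(bb ∪ b ∪ a))* ∪ ((ba)+ ∪ a)* — 28 ε-transitions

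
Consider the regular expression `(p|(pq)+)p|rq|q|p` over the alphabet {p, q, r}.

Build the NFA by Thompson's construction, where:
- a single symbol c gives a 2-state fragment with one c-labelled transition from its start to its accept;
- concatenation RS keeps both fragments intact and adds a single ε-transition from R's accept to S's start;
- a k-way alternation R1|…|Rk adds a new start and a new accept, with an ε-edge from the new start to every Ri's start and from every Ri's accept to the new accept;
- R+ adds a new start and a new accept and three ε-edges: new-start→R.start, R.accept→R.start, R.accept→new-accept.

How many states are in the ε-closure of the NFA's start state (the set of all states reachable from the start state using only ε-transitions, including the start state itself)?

8

Let C(F) = |ε-closure(F.start)| within fragment F, and note whether F accepts ε. Symbol fragments have C = 1 and do not accept ε. Then:
  pq → |closure| equals the left operand's closure size = 1 (its accept is not ε-reachable, so the closure stops there)
  (pq)+ → |closure| = 1 + 1 = 2 (the body doesn't accept ε, so the new accept is not reached)
  p|(pq)+ → new start ε-reaches every alternative's start; none of them accept ε, so the new accept is not reached: |closure| = 1 + 1 + 2 = 4
  (p|(pq)+)p → |closure| equals the left operand's closure size = 4 (its accept is not ε-reachable, so the closure stops there)
  rq → |closure| equals the left operand's closure size = 1 (its accept is not ε-reachable, so the closure stops there)
  (p|(pq)+)p|rq|q|p → new start ε-reaches every alternative's start; none of them accept ε, so the new accept is not reached: |closure| = 1 + 4 + 1 + 1 + 1 = 8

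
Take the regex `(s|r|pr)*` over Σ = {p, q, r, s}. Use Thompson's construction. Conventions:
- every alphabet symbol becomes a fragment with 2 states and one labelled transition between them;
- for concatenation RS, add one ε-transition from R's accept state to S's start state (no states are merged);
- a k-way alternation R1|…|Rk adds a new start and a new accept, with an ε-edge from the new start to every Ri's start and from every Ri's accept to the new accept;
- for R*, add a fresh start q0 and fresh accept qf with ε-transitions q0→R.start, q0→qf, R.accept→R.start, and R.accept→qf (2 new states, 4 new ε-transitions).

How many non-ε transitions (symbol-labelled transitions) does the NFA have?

4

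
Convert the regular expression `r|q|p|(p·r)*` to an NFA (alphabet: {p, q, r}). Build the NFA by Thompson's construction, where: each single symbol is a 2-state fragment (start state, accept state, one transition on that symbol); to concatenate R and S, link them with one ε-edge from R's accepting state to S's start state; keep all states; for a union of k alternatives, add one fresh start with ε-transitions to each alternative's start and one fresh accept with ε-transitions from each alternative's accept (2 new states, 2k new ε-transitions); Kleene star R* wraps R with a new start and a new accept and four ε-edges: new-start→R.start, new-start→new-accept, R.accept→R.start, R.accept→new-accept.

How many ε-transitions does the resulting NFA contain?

13

By structural recursion:
Each of the 5 symbol leaves contributes 0 ε-transitions.
  p·r : 1 ε-transition
  (p·r)* : 5 ε-transitions
  r|q|p|(p·r)* : 13 ε-transitions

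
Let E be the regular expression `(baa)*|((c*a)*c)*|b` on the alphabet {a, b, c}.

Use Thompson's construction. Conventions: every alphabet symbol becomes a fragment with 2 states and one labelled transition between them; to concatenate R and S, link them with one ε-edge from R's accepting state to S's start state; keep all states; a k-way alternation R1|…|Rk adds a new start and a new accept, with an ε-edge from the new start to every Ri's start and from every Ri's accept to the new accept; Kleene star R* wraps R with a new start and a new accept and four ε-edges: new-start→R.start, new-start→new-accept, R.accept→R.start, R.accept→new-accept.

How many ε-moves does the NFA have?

Bottom-up over the parse tree:
Each of the 7 symbol leaves contributes 0 ε-transitions.
  baa : 2 ε-transitions
  (baa)* : 6 ε-transitions
  c* : 4 ε-transitions
  c*a : 5 ε-transitions
  (c*a)* : 9 ε-transitions
  (c*a)*c : 10 ε-transitions
  ((c*a)*c)* : 14 ε-transitions
  (baa)*|((c*a)*c)*|b : 26 ε-transitions

26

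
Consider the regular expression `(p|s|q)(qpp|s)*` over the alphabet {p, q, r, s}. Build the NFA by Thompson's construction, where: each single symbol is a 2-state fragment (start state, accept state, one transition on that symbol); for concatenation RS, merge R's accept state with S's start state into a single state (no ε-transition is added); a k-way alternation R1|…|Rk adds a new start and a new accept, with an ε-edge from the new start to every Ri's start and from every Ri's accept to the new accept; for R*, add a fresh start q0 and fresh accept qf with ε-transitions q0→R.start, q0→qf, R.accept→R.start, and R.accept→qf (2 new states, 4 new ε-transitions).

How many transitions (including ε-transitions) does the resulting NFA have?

Bottom-up over the parse tree:
Each of the 7 symbol leaves contributes 1 transition (1 symbol, 0 ε).
  p|s|q = 9 transitions (3 symbol, 6 ε)
  qpp = 3 transitions (3 symbol, 0 ε)
  qpp|s = 8 transitions (4 symbol, 4 ε)
  (qpp|s)* = 12 transitions (4 symbol, 8 ε)
  (p|s|q)(qpp|s)* = 21 transitions (7 symbol, 14 ε)

21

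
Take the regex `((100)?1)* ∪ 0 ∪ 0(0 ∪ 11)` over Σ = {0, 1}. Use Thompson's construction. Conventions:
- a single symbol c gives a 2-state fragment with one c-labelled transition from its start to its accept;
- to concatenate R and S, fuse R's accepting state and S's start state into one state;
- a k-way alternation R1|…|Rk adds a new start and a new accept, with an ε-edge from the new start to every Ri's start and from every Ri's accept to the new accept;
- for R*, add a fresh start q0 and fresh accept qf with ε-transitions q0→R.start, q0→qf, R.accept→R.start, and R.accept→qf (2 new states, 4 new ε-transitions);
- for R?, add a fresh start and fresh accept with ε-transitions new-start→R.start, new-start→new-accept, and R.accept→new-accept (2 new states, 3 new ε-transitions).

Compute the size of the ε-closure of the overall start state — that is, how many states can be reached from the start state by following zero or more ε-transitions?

Work bottom-up. For each fragment F, track |ε-closure(F.start)| and whether F's accept lies in that closure (i.e. whether F accepts ε). A single-symbol fragment has closure size 1 and does not accept ε.
  100 — C equals the left operand's closure size = 1 (its accept is not ε-reachable, so the closure stops there)
  (100)? — new start has ε-edges to the inner start and to the new accept, so C = 2 + 1 = 3
  (100)?1 — the left operand accepts ε, so the closure extends into the next operand (the shared merged state is already counted); C = 3 + (1−1) = 3
  ((100)?1)* — C = 1 (new start) + 3 (body) + 1 (new accept) = 5
  11 — same as the first factor's closure: C = 1
  0 ∪ 11 — new start ε-reaches every alternative's start; none of them accept ε, so the new accept is not reached: C = 1 + 1 + 1 = 3
  0(0 ∪ 11) — C equals the left operand's closure size = 1 (its accept is not ε-reachable, so the closure stops there)
  ((100)?1)* ∪ 0 ∪ 0(0 ∪ 11) — C = 1 (new start) + (5 + 1 + 1) + 1 (new accept, since some branch ε-reaches its own accept) = 9

9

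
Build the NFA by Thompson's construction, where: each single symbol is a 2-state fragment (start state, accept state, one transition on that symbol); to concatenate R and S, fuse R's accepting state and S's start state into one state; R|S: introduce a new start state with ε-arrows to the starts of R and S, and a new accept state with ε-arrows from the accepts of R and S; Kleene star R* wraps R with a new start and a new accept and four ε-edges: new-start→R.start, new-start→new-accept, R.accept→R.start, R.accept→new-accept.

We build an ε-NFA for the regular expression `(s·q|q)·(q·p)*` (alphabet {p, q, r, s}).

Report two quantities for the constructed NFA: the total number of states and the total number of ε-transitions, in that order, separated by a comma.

11, 8

Building bottom-up:
Each of the 5 symbol leaves contributes 2 states and 0 ε-transitions.
  s·q → 3 states, 0 ε-transitions
  s·q|q → 7 states, 4 ε-transitions
  q·p → 3 states, 0 ε-transitions
  (q·p)* → 5 states, 4 ε-transitions
  (s·q|q)·(q·p)* → 11 states, 8 ε-transitions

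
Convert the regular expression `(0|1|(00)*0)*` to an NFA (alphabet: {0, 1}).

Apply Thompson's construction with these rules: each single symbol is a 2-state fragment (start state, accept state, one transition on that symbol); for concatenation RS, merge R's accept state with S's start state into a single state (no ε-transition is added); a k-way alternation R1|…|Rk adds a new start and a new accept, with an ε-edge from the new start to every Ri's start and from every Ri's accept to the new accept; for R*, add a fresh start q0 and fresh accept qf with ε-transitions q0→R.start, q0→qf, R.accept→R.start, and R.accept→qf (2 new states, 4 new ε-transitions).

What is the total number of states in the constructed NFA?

Per subexpression:
Each of the 5 symbol leaves contributes a 2-state fragment.
  00 : 3 states
  (00)* : 5 states
  (00)*0 : 6 states
  0|1|(00)*0 : 12 states
  (0|1|(00)*0)* : 14 states

14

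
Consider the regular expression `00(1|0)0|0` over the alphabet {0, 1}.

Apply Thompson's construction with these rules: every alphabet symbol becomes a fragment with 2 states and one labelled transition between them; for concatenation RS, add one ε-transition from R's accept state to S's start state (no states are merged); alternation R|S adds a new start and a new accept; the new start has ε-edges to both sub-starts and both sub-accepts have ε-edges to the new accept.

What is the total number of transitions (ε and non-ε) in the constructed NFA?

17

By structural recursion:
Each of the 6 symbol leaves contributes 1 transition (1 symbol, 0 ε).
  1|0 → 6 transitions (2 symbol, 4 ε)
  00(1|0)0 → 12 transitions (5 symbol, 7 ε)
  00(1|0)0|0 → 17 transitions (6 symbol, 11 ε)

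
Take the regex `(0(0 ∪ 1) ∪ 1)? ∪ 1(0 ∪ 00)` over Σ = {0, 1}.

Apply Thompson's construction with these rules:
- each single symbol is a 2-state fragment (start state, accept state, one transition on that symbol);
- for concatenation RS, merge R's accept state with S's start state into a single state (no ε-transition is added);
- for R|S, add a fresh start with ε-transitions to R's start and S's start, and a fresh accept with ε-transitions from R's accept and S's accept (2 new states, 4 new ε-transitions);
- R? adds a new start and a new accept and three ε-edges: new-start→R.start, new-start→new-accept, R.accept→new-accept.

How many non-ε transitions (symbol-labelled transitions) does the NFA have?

Per subexpression:
Each of the 8 symbol leaves contributes exactly 1 symbol transition.
  0 ∪ 1 → 2 symbol transitions
  0(0 ∪ 1) → 3 symbol transitions
  0(0 ∪ 1) ∪ 1 → 4 symbol transitions
  (0(0 ∪ 1) ∪ 1)? → 4 symbol transitions
  00 → 2 symbol transitions
  0 ∪ 00 → 3 symbol transitions
  1(0 ∪ 00) → 4 symbol transitions
  (0(0 ∪ 1) ∪ 1)? ∪ 1(0 ∪ 00) → 8 symbol transitions

8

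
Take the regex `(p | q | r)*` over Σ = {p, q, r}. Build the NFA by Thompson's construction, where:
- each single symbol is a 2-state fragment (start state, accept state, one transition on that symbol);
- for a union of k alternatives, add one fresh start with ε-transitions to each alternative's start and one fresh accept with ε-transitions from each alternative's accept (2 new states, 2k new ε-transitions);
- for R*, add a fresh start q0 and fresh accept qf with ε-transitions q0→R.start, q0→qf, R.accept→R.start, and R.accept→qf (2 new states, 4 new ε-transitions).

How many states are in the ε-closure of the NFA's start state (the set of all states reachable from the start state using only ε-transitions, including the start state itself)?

Compute the ε-closure size of each fragment's start state recursively; a symbol fragment's start has no outgoing ε-edge, so its closure is just itself (size 1).
  p | q | r → new start ε-reaches every alternative's start; none of them accept ε, so the new accept is not reached: |closure| = 1 + 1 + 1 + 1 = 4
  (p | q | r)* → |closure| = 1 (new start) + 4 (body) + 1 (new accept) = 6

6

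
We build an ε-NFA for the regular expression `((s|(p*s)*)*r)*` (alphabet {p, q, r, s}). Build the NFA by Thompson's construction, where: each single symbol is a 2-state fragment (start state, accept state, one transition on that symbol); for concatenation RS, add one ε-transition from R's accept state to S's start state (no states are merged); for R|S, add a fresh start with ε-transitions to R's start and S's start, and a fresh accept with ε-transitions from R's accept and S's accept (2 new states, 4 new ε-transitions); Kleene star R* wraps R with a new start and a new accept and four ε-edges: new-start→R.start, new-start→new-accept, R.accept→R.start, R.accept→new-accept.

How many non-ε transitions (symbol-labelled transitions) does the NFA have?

Building bottom-up:
Each of the 4 symbol leaves contributes exactly 1 symbol transition.
  p* → 1 symbol transition
  p*s → 2 symbol transitions
  (p*s)* → 2 symbol transitions
  s|(p*s)* → 3 symbol transitions
  (s|(p*s)*)* → 3 symbol transitions
  (s|(p*s)*)*r → 4 symbol transitions
  ((s|(p*s)*)*r)* → 4 symbol transitions

4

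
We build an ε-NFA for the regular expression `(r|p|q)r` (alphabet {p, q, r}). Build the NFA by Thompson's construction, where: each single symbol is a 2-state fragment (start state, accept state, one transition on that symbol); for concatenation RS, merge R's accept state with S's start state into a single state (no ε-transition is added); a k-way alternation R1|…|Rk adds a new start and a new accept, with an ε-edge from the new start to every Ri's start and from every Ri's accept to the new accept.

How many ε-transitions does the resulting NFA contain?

6

Per subexpression:
Each of the 4 symbol leaves contributes 0 ε-transitions.
  r|p|q → 6 ε-transitions
  (r|p|q)r → 6 ε-transitions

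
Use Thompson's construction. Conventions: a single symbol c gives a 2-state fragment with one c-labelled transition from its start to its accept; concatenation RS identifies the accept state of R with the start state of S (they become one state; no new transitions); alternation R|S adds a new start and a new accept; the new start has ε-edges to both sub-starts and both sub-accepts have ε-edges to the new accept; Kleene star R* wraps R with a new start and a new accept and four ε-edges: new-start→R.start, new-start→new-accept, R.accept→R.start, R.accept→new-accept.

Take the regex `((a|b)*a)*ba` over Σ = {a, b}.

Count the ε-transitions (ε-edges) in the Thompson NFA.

Bottom-up over the parse tree:
Each of the 5 symbol leaves contributes 0 ε-transitions.
  a|b : 4 ε-transitions
  (a|b)* : 8 ε-transitions
  (a|b)*a : 8 ε-transitions
  ((a|b)*a)* : 12 ε-transitions
  ((a|b)*a)*ba : 12 ε-transitions

12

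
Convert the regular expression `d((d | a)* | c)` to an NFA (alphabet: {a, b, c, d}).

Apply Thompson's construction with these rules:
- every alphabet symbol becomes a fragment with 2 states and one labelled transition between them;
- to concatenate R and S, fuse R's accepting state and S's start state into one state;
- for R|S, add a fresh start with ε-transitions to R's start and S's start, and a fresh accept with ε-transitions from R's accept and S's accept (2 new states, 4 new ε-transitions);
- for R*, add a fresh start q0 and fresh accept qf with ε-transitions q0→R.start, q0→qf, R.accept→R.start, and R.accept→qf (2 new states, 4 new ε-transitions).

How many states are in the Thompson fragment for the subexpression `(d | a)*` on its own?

Fragment for `(d | a)*`:
Each of the 2 symbol leaves contributes a 2-state fragment.
  d | a → 6 states
  (d | a)* → 8 states

8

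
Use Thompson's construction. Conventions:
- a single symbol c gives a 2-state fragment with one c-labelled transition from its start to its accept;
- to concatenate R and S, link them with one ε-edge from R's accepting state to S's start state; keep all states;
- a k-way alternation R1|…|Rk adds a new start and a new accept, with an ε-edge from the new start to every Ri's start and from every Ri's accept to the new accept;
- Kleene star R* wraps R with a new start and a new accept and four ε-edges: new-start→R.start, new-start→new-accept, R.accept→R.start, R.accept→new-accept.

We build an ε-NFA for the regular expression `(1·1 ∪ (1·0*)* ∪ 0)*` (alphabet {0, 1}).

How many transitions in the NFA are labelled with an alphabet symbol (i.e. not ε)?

5

Bottom-up over the parse tree:
Each of the 5 symbol leaves contributes exactly 1 symbol transition.
  1·1 → 2 symbol transitions
  0* → 1 symbol transition
  1·0* → 2 symbol transitions
  (1·0*)* → 2 symbol transitions
  1·1 ∪ (1·0*)* ∪ 0 → 5 symbol transitions
  (1·1 ∪ (1·0*)* ∪ 0)* → 5 symbol transitions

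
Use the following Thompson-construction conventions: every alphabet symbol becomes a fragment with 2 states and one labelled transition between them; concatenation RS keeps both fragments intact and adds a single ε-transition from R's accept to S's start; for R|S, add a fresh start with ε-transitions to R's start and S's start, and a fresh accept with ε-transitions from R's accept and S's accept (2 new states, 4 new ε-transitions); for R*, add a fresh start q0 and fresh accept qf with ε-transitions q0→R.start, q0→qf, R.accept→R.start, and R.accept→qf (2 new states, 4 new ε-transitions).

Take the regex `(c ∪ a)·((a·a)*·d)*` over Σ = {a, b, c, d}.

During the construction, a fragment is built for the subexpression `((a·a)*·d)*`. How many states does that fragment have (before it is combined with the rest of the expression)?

10

Fragment for `((a·a)*·d)*`:
Each of the 3 symbol leaves contributes a 2-state fragment.
  a·a — 4 states
  (a·a)* — 6 states
  (a·a)*·d — 8 states
  ((a·a)*·d)* — 10 states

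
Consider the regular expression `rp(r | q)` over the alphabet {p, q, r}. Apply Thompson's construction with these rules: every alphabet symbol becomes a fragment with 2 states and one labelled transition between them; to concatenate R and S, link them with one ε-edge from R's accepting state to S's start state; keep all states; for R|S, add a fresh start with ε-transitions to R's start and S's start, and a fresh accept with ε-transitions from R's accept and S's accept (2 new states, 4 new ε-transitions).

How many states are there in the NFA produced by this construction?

Recursing over subexpressions:
Each of the 4 symbol leaves contributes a 2-state fragment.
  r | q — 6 states
  rp(r | q) — 10 states

10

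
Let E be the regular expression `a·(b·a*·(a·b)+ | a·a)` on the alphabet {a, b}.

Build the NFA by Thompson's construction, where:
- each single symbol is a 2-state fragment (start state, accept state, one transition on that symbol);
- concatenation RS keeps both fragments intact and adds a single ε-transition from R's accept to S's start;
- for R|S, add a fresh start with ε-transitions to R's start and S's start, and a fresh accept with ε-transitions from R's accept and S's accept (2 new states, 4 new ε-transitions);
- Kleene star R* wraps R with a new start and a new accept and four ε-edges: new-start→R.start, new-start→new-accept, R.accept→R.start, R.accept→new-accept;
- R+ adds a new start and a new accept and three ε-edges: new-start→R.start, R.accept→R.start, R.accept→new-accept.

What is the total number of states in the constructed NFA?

20

Per subexpression:
Each of the 7 symbol leaves contributes a 2-state fragment.
  a* : 4 states
  a·b : 4 states
  (a·b)+ : 6 states
  b·a*·(a·b)+ : 12 states
  a·a : 4 states
  b·a*·(a·b)+ | a·a : 18 states
  a·(b·a*·(a·b)+ | a·a) : 20 states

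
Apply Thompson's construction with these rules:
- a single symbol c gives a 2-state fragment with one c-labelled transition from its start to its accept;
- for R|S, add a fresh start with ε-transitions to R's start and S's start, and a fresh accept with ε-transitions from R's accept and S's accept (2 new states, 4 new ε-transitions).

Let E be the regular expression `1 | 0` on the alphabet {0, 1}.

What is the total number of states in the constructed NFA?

6

Building bottom-up:
Each of the 2 symbol leaves contributes a 2-state fragment.
  1 | 0 — 6 states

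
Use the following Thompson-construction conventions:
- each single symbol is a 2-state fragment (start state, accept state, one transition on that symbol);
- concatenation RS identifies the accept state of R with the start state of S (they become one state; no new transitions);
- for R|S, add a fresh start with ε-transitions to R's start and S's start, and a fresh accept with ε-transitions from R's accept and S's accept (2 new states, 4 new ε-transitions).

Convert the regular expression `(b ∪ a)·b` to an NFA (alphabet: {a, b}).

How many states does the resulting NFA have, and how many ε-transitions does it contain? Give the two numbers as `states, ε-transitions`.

7, 4

By structural recursion:
Each of the 3 symbol leaves contributes 2 states and 0 ε-transitions.
  b ∪ a = 6 states, 4 ε-transitions
  (b ∪ a)·b = 7 states, 4 ε-transitions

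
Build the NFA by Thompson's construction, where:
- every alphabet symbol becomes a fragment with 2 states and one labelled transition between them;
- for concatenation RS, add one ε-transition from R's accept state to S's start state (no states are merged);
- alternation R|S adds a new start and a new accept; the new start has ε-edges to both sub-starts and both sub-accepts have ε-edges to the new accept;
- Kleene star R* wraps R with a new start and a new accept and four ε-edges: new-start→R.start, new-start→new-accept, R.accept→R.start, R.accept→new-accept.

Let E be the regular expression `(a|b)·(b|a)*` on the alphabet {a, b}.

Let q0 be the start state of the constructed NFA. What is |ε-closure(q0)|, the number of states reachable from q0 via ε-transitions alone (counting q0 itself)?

3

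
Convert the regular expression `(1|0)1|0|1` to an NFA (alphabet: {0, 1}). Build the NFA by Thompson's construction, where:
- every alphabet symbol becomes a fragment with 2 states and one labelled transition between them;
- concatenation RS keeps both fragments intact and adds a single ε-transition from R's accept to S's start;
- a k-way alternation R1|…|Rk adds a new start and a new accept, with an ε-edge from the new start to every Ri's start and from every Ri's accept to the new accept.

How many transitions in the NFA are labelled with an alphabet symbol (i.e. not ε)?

5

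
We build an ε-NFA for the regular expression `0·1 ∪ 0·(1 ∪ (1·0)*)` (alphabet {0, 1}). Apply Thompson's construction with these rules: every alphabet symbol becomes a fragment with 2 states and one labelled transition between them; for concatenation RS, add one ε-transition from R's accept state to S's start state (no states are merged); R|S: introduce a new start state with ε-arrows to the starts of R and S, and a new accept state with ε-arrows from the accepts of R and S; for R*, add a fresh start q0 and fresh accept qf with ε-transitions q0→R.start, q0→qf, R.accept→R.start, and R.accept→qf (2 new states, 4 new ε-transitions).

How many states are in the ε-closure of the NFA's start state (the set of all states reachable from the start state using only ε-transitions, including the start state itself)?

Work bottom-up. For each fragment F, track |ε-closure(F.start)| and whether F's accept lies in that closure (i.e. whether F accepts ε). A single-symbol fragment has closure size 1 and does not accept ε.
  0·1 — same as the first factor's closure: |closure| = 1
  1·0 — same as the first factor's closure: |closure| = 1
  (1·0)* — the star's fresh start ε-reaches both the body's start and the fresh accept: |closure| = 2 + 1 = 3
  1 ∪ (1·0)* — |closure| = 1 (new start) + (1 + 3) + 1 (new accept, since some branch ε-reaches its own accept) = 6
  0·(1 ∪ (1·0)*) — |closure| equals the left operand's closure size = 1 (its accept is not ε-reachable, so the closure stops there)
  0·1 ∪ 0·(1 ∪ (1·0)*) — |closure| = 1 + 1 + 1 = 3 (the new accept is not ε-reachable since no branch accepts ε)

3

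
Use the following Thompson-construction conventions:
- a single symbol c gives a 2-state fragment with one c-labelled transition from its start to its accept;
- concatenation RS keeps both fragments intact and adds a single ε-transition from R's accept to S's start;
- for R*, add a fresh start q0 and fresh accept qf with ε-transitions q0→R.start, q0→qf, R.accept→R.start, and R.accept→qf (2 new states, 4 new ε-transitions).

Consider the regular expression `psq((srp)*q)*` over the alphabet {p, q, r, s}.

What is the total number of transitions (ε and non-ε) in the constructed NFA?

Recursing over subexpressions:
Each of the 7 symbol leaves contributes 1 transition (1 symbol, 0 ε).
  srp → 5 transitions (3 symbol, 2 ε)
  (srp)* → 9 transitions (3 symbol, 6 ε)
  (srp)*q → 11 transitions (4 symbol, 7 ε)
  ((srp)*q)* → 15 transitions (4 symbol, 11 ε)
  psq((srp)*q)* → 21 transitions (7 symbol, 14 ε)

21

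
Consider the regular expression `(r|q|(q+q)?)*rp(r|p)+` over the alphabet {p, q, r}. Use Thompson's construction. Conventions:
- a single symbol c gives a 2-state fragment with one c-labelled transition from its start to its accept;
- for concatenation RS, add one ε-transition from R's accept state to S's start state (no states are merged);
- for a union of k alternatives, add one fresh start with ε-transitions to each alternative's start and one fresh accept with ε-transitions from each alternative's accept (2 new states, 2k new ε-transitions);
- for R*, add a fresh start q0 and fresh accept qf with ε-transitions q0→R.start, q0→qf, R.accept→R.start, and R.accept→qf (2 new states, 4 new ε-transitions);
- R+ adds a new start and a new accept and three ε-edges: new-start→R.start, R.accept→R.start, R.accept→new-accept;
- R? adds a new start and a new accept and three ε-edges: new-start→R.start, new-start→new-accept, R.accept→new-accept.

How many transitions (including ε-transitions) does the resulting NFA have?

35

Recursing over subexpressions:
Each of the 8 symbol leaves contributes 1 transition (1 symbol, 0 ε).
  q+ = 4 transitions (1 symbol, 3 ε)
  q+q = 6 transitions (2 symbol, 4 ε)
  (q+q)? = 9 transitions (2 symbol, 7 ε)
  r|q|(q+q)? = 17 transitions (4 symbol, 13 ε)
  (r|q|(q+q)?)* = 21 transitions (4 symbol, 17 ε)
  r|p = 6 transitions (2 symbol, 4 ε)
  (r|p)+ = 9 transitions (2 symbol, 7 ε)
  (r|q|(q+q)?)*rp(r|p)+ = 35 transitions (8 symbol, 27 ε)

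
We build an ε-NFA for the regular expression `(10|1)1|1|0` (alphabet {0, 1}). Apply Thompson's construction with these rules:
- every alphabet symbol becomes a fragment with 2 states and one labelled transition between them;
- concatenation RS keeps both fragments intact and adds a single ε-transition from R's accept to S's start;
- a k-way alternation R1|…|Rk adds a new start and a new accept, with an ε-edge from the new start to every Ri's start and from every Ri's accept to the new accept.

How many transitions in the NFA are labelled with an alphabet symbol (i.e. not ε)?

6

Per subexpression:
Each of the 6 symbol leaves contributes exactly 1 symbol transition.
  10 : 2 symbol transitions
  10|1 : 3 symbol transitions
  (10|1)1 : 4 symbol transitions
  (10|1)1|1|0 : 6 symbol transitions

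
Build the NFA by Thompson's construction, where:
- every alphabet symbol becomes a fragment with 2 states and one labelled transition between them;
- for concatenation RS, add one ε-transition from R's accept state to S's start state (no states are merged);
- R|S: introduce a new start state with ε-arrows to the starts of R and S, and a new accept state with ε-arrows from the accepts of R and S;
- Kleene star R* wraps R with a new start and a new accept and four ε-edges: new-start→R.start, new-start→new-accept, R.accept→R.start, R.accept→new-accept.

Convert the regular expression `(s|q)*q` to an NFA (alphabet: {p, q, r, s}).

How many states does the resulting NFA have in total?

Bottom-up over the parse tree:
Each of the 3 symbol leaves contributes a 2-state fragment.
  s|q = 6 states
  (s|q)* = 8 states
  (s|q)*q = 10 states

10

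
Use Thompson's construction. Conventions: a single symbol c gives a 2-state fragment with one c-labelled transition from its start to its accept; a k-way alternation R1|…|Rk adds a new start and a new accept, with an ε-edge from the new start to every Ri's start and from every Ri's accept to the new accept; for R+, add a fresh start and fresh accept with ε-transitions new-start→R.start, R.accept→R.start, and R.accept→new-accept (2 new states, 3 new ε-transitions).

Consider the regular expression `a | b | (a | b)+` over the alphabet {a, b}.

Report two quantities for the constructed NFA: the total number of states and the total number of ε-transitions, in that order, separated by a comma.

Recursing over subexpressions:
Each of the 4 symbol leaves contributes 2 states and 0 ε-transitions.
  a | b : 6 states, 4 ε-transitions
  (a | b)+ : 8 states, 7 ε-transitions
  a | b | (a | b)+ : 14 states, 13 ε-transitions

14, 13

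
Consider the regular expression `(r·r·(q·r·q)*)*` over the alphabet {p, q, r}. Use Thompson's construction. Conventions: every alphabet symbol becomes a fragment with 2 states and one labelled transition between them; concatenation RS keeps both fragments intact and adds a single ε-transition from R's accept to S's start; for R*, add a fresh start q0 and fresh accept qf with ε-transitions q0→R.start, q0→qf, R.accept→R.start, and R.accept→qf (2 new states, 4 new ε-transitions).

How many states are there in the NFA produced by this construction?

Per subexpression:
Each of the 5 symbol leaves contributes a 2-state fragment.
  q·r·q : 6 states
  (q·r·q)* : 8 states
  r·r·(q·r·q)* : 12 states
  (r·r·(q·r·q)*)* : 14 states

14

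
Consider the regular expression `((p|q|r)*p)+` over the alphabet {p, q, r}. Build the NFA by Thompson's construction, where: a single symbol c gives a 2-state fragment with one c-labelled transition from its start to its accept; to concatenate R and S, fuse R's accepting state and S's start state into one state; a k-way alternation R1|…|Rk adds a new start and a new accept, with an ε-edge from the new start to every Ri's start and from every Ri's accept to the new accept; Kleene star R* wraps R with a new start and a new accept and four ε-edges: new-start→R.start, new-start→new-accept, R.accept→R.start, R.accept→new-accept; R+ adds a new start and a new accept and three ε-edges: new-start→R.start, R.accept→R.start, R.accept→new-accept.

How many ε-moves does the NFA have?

Building bottom-up:
Each of the 4 symbol leaves contributes 0 ε-transitions.
  p|q|r = 6 ε-transitions
  (p|q|r)* = 10 ε-transitions
  (p|q|r)*p = 10 ε-transitions
  ((p|q|r)*p)+ = 13 ε-transitions

13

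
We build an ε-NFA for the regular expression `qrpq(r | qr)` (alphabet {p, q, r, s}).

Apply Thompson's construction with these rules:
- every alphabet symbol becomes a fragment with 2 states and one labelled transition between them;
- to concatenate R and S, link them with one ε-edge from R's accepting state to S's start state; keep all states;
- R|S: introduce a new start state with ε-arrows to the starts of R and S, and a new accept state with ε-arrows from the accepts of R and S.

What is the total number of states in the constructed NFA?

16

Per subexpression:
Each of the 7 symbol leaves contributes a 2-state fragment.
  qr : 4 states
  r | qr : 8 states
  qrpq(r | qr) : 16 states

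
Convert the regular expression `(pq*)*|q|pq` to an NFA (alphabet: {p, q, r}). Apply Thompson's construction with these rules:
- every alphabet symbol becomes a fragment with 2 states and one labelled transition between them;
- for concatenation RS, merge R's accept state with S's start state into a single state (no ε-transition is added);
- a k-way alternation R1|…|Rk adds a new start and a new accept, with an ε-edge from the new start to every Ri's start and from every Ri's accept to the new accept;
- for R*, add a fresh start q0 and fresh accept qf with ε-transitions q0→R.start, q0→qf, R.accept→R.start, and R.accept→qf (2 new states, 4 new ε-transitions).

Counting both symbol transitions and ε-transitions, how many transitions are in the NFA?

19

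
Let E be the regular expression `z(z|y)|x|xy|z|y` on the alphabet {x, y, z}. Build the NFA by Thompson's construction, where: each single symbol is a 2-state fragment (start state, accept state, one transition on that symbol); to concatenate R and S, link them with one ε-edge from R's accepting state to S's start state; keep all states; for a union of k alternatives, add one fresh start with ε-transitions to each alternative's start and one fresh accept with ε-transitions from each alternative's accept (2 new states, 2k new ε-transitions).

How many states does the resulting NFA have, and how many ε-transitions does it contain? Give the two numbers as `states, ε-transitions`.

Bottom-up over the parse tree:
Each of the 8 symbol leaves contributes 2 states and 0 ε-transitions.
  z|y — 6 states, 4 ε-transitions
  z(z|y) — 8 states, 5 ε-transitions
  xy — 4 states, 1 ε-transition
  z(z|y)|x|xy|z|y — 20 states, 16 ε-transitions

20, 16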